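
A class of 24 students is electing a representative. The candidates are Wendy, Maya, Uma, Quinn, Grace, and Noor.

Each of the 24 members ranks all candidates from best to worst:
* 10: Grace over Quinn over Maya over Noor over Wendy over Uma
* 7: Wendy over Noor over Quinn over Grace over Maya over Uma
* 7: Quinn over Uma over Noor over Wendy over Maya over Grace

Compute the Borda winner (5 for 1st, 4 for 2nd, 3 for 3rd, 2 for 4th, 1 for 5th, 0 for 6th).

Wendy: 10×1 + 7×5 + 7×2 = 59
Maya: 10×3 + 7×1 + 7×1 = 44
Uma: 10×0 + 7×0 + 7×4 = 28
Quinn: 10×4 + 7×3 + 7×5 = 96
Grace: 10×5 + 7×2 + 7×0 = 64
Noor: 10×2 + 7×4 + 7×3 = 69

Quinn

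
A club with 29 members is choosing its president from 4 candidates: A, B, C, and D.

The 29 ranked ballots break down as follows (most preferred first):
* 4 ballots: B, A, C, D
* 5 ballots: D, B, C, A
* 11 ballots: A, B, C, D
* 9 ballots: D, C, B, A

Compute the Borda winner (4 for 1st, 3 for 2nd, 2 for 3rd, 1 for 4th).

A: 4×3 + 5×1 + 11×4 + 9×1 = 70
B: 4×4 + 5×3 + 11×3 + 9×2 = 82
C: 4×2 + 5×2 + 11×2 + 9×3 = 67
D: 4×1 + 5×4 + 11×1 + 9×4 = 71

B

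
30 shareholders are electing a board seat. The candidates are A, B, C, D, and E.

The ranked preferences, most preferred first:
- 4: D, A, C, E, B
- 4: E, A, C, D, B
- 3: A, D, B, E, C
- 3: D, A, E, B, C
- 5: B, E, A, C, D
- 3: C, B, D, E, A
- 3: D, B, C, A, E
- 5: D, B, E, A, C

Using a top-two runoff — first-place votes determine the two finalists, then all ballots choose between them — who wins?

Round 1 first-place votes: A 3, B 5, C 3, D 15, E 4. D and B advance.
Runoff: D is ranked above B on 22 ballots, B above D on 8.

D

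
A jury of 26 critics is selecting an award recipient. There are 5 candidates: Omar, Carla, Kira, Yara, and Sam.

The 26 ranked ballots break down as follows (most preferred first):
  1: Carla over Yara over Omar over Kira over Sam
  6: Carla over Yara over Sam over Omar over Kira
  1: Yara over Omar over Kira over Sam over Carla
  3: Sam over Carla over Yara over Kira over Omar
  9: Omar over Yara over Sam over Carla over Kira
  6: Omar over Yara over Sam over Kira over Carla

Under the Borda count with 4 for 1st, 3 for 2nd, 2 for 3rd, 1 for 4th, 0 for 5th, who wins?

Yara

Omar: 1×2 + 6×1 + 1×3 + 3×0 + 9×4 + 6×4 = 71
Carla: 1×4 + 6×4 + 1×0 + 3×3 + 9×1 + 6×0 = 46
Kira: 1×1 + 6×0 + 1×2 + 3×1 + 9×0 + 6×1 = 12
Yara: 1×3 + 6×3 + 1×4 + 3×2 + 9×3 + 6×3 = 76
Sam: 1×0 + 6×2 + 1×1 + 3×4 + 9×2 + 6×2 = 55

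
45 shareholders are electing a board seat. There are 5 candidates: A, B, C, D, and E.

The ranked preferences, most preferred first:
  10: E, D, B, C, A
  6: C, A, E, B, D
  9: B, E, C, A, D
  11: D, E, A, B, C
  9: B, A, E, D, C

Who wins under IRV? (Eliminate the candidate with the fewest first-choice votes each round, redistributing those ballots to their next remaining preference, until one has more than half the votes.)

E

Round 1: A 0, B 18, C 6, D 11, E 10. A eliminated.
Round 2: B 18, C 6, D 11, E 10. C eliminated.
Round 3: B 18, D 11, E 16. D eliminated.
Round 4: B 18, E 27. E has a majority (≥23).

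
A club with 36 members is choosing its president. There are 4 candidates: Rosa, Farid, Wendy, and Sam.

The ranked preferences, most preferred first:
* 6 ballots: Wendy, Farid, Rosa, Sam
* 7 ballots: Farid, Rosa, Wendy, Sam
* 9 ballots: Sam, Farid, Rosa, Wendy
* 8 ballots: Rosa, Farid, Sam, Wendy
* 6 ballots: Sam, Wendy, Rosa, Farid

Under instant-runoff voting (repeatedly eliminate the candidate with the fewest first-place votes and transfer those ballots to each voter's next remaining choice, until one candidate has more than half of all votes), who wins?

Round 1: Rosa 8, Farid 7, Wendy 6, Sam 15. Wendy eliminated.
Round 2: Rosa 8, Farid 13, Sam 15. Rosa eliminated.
Round 3: Farid 21, Sam 15. Farid has a majority (≥19).

Farid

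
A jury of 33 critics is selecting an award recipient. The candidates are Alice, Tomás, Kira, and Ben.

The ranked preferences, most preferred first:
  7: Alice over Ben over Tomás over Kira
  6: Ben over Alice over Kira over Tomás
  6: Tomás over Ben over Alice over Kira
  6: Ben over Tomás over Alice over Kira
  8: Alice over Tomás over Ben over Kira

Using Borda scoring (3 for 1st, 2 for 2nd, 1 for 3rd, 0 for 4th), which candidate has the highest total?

Ben

Alice: 7×3 + 6×2 + 6×1 + 6×1 + 8×3 = 69
Tomás: 7×1 + 6×0 + 6×3 + 6×2 + 8×2 = 53
Kira: 7×0 + 6×1 + 6×0 + 6×0 + 8×0 = 6
Ben: 7×2 + 6×3 + 6×2 + 6×3 + 8×1 = 70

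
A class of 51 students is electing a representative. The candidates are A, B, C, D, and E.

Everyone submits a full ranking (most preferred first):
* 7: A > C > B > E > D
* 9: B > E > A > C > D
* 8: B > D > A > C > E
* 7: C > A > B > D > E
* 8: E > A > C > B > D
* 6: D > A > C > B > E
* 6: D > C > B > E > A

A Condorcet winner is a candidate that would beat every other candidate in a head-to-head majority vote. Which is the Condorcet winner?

A vs B: 28–23
A vs C: 38–13
A vs D: 31–20
A vs E: 28–23
A beats every other candidate.

A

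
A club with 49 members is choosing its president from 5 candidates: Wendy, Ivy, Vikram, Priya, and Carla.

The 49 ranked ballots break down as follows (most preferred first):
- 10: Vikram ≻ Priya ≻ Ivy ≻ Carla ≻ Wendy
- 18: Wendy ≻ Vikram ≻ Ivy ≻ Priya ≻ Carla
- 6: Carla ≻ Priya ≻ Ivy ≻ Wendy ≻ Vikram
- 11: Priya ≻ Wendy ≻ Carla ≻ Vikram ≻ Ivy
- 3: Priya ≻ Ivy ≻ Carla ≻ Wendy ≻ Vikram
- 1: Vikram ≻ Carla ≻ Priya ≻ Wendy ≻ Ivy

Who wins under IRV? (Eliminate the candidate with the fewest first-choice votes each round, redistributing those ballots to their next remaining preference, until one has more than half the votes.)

Round 1: Wendy 18, Ivy 0, Vikram 11, Priya 14, Carla 6. Ivy eliminated.
Round 2: Wendy 18, Vikram 11, Priya 14, Carla 6. Carla eliminated.
Round 3: Wendy 18, Vikram 11, Priya 20. Vikram eliminated.
Round 4: Wendy 18, Priya 31. Priya has a majority (≥25).

Priya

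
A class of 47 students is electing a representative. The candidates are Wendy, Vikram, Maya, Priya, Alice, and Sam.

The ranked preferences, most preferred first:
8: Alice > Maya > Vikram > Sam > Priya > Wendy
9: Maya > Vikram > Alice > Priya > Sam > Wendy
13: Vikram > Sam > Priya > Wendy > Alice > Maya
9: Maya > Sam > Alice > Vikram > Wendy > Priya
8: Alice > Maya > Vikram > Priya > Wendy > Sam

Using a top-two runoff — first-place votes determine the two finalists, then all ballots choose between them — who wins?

Round 1 first-place votes: Wendy 0, Vikram 13, Maya 18, Priya 0, Alice 16, Sam 0. Maya and Alice advance.
Runoff: Maya is ranked above Alice on 18 ballots, Alice above Maya on 29.

Alice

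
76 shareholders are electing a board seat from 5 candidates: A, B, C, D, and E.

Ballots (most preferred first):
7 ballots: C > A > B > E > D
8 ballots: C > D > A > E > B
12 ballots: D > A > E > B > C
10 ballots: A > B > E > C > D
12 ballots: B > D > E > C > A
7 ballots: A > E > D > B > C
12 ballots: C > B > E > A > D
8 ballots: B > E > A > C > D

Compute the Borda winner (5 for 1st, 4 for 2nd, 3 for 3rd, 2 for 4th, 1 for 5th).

A: 7×4 + 8×3 + 12×4 + 10×5 + 12×1 + 7×5 + 12×2 + 8×3 = 245
B: 7×3 + 8×1 + 12×2 + 10×4 + 12×5 + 7×2 + 12×4 + 8×5 = 255
C: 7×5 + 8×5 + 12×1 + 10×2 + 12×2 + 7×1 + 12×5 + 8×2 = 214
D: 7×1 + 8×4 + 12×5 + 10×1 + 12×4 + 7×3 + 12×1 + 8×1 = 198
E: 7×2 + 8×2 + 12×3 + 10×3 + 12×3 + 7×4 + 12×3 + 8×4 = 228

B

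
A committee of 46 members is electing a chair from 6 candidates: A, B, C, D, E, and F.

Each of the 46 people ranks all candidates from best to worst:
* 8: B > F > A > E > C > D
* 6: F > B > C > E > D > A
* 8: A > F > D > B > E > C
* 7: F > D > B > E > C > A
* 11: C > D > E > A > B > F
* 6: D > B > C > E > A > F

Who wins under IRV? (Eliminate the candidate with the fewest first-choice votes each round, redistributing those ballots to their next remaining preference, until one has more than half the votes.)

B

Round 1: A 8, B 8, C 11, D 6, E 0, F 13. E eliminated.
Round 2: A 8, B 8, C 11, D 6, F 13. D eliminated.
Round 3: A 8, B 14, C 11, F 13. A eliminated.
Round 4: B 14, C 11, F 21. C eliminated.
Round 5: B 25, F 21. B has a majority (≥24).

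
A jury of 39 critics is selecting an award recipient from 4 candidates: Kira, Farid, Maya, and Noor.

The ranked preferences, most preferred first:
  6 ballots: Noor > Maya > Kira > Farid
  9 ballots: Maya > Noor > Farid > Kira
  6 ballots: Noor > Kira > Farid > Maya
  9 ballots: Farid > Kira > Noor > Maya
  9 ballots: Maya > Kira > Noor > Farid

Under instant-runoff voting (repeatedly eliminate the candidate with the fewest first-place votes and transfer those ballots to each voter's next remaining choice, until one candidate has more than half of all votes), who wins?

Noor

Round 1: Kira 0, Farid 9, Maya 18, Noor 12. Kira eliminated.
Round 2: Farid 9, Maya 18, Noor 12. Farid eliminated.
Round 3: Maya 18, Noor 21. Noor has a majority (≥20).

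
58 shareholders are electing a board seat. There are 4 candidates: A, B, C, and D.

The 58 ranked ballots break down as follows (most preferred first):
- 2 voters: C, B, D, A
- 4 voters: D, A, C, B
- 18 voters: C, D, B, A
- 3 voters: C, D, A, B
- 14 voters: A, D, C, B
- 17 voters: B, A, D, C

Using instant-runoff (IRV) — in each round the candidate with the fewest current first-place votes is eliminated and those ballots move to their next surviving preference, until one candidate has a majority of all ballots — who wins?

Round 1: A 14, B 17, C 23, D 4. D eliminated.
Round 2: A 18, B 17, C 23. B eliminated.
Round 3: A 35, C 23. A has a majority (≥30).

A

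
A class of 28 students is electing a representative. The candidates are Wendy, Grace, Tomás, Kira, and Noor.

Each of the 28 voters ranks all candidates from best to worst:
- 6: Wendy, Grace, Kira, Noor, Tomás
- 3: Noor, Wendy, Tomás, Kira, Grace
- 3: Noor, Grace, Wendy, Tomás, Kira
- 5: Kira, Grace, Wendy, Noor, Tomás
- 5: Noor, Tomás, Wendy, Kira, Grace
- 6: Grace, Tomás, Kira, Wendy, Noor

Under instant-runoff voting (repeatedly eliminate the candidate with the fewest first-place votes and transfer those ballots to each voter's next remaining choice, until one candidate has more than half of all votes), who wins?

Round 1: Wendy 6, Grace 6, Tomás 0, Kira 5, Noor 11. Tomás eliminated.
Round 2: Wendy 6, Grace 6, Kira 5, Noor 11. Kira eliminated.
Round 3: Wendy 6, Grace 11, Noor 11. Wendy eliminated.
Round 4: Grace 17, Noor 11. Grace has a majority (≥15).

Grace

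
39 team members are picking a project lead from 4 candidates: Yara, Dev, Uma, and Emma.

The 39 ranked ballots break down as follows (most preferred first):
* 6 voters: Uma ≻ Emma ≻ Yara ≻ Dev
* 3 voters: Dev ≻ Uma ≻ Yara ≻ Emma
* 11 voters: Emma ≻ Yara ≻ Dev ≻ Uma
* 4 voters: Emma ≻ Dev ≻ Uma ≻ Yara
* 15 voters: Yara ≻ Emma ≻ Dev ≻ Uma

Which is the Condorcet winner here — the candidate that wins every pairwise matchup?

Emma

Emma vs Yara: 21–18
Emma vs Dev: 36–3
Emma vs Uma: 30–9
Emma beats every other candidate.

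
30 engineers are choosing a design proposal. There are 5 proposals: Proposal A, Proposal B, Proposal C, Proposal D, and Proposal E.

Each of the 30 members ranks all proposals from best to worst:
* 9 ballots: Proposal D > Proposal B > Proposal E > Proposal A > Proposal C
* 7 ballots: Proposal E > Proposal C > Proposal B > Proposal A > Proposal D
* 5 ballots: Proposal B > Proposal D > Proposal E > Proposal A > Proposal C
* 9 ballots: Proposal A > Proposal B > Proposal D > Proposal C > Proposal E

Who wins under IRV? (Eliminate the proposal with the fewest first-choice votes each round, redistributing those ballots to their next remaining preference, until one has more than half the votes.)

Proposal A

Round 1: Proposal A 9, Proposal B 5, Proposal C 0, Proposal D 9, Proposal E 7. Proposal C eliminated.
Round 2: Proposal A 9, Proposal B 5, Proposal D 9, Proposal E 7. Proposal B eliminated.
Round 3: Proposal A 9, Proposal D 14, Proposal E 7. Proposal E eliminated.
Round 4: Proposal A 16, Proposal D 14. Proposal A has a majority (≥16).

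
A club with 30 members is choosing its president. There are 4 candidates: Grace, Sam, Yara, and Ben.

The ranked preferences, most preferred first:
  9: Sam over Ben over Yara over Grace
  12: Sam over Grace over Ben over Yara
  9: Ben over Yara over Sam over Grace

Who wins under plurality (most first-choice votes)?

Sam

First-place votes: Grace 0, Sam 21, Yara 0, Ben 9.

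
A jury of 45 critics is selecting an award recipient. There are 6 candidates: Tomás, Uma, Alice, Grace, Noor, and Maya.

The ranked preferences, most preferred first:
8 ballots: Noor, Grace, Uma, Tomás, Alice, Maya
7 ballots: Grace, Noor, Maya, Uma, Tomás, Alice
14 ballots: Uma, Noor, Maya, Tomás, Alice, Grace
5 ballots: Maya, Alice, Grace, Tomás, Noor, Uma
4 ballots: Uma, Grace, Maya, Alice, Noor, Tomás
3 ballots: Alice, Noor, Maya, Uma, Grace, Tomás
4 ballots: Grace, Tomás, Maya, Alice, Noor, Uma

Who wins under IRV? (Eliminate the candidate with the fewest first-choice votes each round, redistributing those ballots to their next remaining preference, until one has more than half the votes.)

Grace

Round 1: Tomás 0, Uma 18, Alice 3, Grace 11, Noor 8, Maya 5. Tomás eliminated.
Round 2: Uma 18, Alice 3, Grace 11, Noor 8, Maya 5. Alice eliminated.
Round 3: Uma 18, Grace 11, Noor 11, Maya 5. Maya eliminated.
Round 4: Uma 18, Grace 16, Noor 11. Noor eliminated.
Round 5: Uma 21, Grace 24. Grace has a majority (≥23).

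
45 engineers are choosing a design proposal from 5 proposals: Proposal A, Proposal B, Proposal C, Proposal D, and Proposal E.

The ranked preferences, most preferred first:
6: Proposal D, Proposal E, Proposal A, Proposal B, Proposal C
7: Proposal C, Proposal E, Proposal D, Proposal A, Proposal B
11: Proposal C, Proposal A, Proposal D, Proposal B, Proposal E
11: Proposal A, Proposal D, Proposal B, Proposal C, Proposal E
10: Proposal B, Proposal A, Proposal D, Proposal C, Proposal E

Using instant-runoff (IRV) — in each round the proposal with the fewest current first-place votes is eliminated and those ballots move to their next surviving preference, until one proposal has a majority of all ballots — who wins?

Proposal A

Round 1: Proposal A 11, Proposal B 10, Proposal C 18, Proposal D 6, Proposal E 0. Proposal E eliminated.
Round 2: Proposal A 11, Proposal B 10, Proposal C 18, Proposal D 6. Proposal D eliminated.
Round 3: Proposal A 17, Proposal B 10, Proposal C 18. Proposal B eliminated.
Round 4: Proposal A 27, Proposal C 18. Proposal A has a majority (≥23).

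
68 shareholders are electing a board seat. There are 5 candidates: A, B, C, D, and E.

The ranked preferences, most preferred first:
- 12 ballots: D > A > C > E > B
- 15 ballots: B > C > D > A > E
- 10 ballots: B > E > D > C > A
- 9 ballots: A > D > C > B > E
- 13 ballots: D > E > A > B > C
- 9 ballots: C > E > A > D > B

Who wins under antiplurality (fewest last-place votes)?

Last-place votes: A 10, B 21, C 13, D 0, E 24.

D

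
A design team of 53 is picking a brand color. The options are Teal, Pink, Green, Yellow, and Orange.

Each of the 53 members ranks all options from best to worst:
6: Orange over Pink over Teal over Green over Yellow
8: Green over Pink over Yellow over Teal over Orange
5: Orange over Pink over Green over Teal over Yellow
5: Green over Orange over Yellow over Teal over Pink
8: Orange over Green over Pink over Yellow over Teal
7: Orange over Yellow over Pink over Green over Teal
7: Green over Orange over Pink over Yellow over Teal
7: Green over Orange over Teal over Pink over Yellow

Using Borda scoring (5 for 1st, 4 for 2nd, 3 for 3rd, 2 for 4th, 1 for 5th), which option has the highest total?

Orange

Teal: 6×3 + 8×2 + 5×2 + 5×2 + 8×1 + 7×1 + 7×1 + 7×3 = 97
Pink: 6×4 + 8×4 + 5×4 + 5×1 + 8×3 + 7×3 + 7×3 + 7×2 = 161
Green: 6×2 + 8×5 + 5×3 + 5×5 + 8×4 + 7×2 + 7×5 + 7×5 = 208
Yellow: 6×1 + 8×3 + 5×1 + 5×3 + 8×2 + 7×4 + 7×2 + 7×1 = 115
Orange: 6×5 + 8×1 + 5×5 + 5×4 + 8×5 + 7×5 + 7×4 + 7×4 = 214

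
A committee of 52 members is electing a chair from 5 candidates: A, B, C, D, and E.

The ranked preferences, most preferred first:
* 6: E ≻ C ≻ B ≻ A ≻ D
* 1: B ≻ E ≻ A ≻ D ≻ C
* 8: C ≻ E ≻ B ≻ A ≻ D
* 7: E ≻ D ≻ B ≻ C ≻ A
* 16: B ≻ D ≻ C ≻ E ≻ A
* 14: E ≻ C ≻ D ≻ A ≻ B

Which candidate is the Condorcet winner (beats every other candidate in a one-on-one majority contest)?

E vs A: 52–0
E vs B: 35–17
E vs C: 28–24
E vs D: 36–16
E beats every other candidate.

E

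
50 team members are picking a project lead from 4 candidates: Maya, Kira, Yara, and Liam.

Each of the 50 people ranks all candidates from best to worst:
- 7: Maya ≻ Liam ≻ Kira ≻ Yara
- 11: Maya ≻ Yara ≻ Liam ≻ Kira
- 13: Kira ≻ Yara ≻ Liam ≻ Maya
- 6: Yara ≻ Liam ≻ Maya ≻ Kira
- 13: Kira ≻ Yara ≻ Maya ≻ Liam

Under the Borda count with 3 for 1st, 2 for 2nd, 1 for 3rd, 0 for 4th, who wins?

Maya: 7×3 + 11×3 + 13×0 + 6×1 + 13×1 = 73
Kira: 7×1 + 11×0 + 13×3 + 6×0 + 13×3 = 85
Yara: 7×0 + 11×2 + 13×2 + 6×3 + 13×2 = 92
Liam: 7×2 + 11×1 + 13×1 + 6×2 + 13×0 = 50

Yara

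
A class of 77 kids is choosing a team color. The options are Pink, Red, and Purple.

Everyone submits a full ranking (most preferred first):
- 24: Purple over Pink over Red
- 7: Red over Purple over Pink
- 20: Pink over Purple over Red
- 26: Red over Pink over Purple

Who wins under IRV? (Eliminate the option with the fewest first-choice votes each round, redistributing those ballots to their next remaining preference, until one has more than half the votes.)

Round 1: Pink 20, Red 33, Purple 24. Pink eliminated.
Round 2: Red 33, Purple 44. Purple has a majority (≥39).

Purple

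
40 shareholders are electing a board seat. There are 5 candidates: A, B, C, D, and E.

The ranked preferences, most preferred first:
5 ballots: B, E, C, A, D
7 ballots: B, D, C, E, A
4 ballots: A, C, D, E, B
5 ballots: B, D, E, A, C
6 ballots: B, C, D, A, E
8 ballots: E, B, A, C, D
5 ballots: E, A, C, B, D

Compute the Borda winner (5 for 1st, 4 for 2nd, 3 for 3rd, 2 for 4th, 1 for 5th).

A: 5×2 + 7×1 + 4×5 + 5×2 + 6×2 + 8×3 + 5×4 = 103
B: 5×5 + 7×5 + 4×1 + 5×5 + 6×5 + 8×4 + 5×2 = 161
C: 5×3 + 7×3 + 4×4 + 5×1 + 6×4 + 8×2 + 5×3 = 112
D: 5×1 + 7×4 + 4×3 + 5×4 + 6×3 + 8×1 + 5×1 = 96
E: 5×4 + 7×2 + 4×2 + 5×3 + 6×1 + 8×5 + 5×5 = 128

B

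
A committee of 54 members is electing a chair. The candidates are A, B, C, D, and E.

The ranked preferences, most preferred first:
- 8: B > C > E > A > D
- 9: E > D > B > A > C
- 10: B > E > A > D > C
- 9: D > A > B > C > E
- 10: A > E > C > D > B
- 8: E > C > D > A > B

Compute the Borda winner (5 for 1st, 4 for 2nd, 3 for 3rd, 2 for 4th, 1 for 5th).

E

A: 8×2 + 9×2 + 10×3 + 9×4 + 10×5 + 8×2 = 166
B: 8×5 + 9×3 + 10×5 + 9×3 + 10×1 + 8×1 = 162
C: 8×4 + 9×1 + 10×1 + 9×2 + 10×3 + 8×4 = 131
D: 8×1 + 9×4 + 10×2 + 9×5 + 10×2 + 8×3 = 153
E: 8×3 + 9×5 + 10×4 + 9×1 + 10×4 + 8×5 = 198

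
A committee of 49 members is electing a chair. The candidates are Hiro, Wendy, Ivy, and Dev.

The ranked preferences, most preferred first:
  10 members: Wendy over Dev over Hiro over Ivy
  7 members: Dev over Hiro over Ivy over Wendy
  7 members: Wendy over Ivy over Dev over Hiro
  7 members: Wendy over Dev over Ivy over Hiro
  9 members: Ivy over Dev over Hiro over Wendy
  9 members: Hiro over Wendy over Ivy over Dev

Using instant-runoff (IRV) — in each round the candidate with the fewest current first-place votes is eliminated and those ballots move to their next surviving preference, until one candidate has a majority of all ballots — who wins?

Hiro

Round 1: Hiro 9, Wendy 24, Ivy 9, Dev 7. Dev eliminated.
Round 2: Hiro 16, Wendy 24, Ivy 9. Ivy eliminated.
Round 3: Hiro 25, Wendy 24. Hiro has a majority (≥25).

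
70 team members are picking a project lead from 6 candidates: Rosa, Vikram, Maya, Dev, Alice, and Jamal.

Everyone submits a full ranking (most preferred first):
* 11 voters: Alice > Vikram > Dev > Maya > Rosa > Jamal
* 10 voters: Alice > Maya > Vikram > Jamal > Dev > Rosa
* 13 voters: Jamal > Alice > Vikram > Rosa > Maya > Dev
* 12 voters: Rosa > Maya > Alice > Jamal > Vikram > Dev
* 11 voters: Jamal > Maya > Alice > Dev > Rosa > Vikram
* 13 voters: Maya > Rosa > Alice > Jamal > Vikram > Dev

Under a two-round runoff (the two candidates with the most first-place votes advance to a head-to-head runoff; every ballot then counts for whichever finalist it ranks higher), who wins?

Alice

Round 1 first-place votes: Rosa 12, Vikram 0, Maya 13, Dev 0, Alice 21, Jamal 24. Jamal and Alice advance.
Runoff: Jamal is ranked above Alice on 24 ballots, Alice above Jamal on 46.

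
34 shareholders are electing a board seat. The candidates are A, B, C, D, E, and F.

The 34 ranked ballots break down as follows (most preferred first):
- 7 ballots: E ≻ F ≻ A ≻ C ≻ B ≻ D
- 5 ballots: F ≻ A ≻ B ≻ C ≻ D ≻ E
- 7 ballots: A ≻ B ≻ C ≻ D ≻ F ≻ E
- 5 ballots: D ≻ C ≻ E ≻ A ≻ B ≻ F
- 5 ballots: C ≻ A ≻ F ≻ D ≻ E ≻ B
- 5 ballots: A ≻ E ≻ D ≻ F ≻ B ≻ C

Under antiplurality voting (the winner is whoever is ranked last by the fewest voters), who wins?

Last-place votes: A 0, B 5, C 5, D 7, E 12, F 5.

A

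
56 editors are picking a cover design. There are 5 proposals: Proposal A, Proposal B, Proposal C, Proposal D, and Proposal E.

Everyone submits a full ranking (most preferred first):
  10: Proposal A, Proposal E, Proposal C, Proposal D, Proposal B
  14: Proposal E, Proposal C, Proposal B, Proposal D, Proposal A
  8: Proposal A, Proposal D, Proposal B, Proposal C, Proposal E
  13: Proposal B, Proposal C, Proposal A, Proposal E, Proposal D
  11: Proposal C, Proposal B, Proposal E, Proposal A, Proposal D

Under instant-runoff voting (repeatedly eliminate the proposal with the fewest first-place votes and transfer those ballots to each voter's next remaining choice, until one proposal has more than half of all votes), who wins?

Proposal B

Round 1: Proposal A 18, Proposal B 13, Proposal C 11, Proposal D 0, Proposal E 14. Proposal D eliminated.
Round 2: Proposal A 18, Proposal B 13, Proposal C 11, Proposal E 14. Proposal C eliminated.
Round 3: Proposal A 18, Proposal B 24, Proposal E 14. Proposal E eliminated.
Round 4: Proposal A 18, Proposal B 38. Proposal B has a majority (≥29).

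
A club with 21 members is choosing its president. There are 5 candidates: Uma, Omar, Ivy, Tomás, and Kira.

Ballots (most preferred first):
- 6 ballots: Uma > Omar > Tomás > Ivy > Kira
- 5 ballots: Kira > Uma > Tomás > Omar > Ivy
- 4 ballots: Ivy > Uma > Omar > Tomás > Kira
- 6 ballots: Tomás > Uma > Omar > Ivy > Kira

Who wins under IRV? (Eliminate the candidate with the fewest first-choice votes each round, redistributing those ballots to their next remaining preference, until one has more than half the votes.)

Uma

Round 1: Uma 6, Omar 0, Ivy 4, Tomás 6, Kira 5. Omar eliminated.
Round 2: Uma 6, Ivy 4, Tomás 6, Kira 5. Ivy eliminated.
Round 3: Uma 10, Tomás 6, Kira 5. Kira eliminated.
Round 4: Uma 15, Tomás 6. Uma has a majority (≥11).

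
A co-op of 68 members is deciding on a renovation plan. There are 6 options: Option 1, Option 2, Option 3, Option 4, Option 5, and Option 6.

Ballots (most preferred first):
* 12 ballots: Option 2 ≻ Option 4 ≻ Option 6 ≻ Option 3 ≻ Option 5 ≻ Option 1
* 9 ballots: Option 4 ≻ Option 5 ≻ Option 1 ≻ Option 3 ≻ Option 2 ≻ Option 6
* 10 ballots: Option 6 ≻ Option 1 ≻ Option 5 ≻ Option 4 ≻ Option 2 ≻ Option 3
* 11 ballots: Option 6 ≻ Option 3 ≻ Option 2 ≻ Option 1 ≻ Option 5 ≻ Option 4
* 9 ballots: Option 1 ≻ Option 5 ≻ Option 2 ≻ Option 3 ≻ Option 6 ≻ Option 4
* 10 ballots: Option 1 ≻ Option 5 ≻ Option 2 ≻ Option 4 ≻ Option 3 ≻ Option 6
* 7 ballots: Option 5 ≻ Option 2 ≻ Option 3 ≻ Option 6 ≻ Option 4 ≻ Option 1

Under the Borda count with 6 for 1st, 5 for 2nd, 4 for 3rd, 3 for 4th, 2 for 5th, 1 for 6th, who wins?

Option 1: 12×1 + 9×4 + 10×5 + 11×3 + 9×6 + 10×6 + 7×1 = 252
Option 2: 12×6 + 9×2 + 10×2 + 11×4 + 9×4 + 10×4 + 7×5 = 265
Option 3: 12×3 + 9×3 + 10×1 + 11×5 + 9×3 + 10×2 + 7×4 = 203
Option 4: 12×5 + 9×6 + 10×3 + 11×1 + 9×1 + 10×3 + 7×2 = 208
Option 5: 12×2 + 9×5 + 10×4 + 11×2 + 9×5 + 10×5 + 7×6 = 268
Option 6: 12×4 + 9×1 + 10×6 + 11×6 + 9×2 + 10×1 + 7×3 = 232

Option 5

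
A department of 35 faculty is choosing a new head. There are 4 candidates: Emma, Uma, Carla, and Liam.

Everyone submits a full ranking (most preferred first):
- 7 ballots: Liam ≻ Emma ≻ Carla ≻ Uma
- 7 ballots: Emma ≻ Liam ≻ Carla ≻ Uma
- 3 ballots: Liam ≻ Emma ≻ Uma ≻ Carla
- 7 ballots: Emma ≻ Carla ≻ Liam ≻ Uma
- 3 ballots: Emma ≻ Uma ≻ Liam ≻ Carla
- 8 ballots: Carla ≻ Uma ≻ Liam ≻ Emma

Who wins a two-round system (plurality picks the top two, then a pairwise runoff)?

Round 1 first-place votes: Emma 17, Uma 0, Carla 8, Liam 10. Emma and Liam advance.
Runoff: Emma is ranked above Liam on 17 ballots, Liam above Emma on 18.

Liam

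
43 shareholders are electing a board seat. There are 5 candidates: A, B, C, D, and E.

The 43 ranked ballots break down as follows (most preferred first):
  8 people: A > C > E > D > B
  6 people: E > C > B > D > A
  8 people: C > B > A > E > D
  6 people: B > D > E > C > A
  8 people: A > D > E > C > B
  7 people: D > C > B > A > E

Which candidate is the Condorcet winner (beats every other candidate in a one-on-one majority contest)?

C

C vs A: 27–16
C vs B: 37–6
C vs D: 22–21
C vs E: 23–20
C beats every other candidate.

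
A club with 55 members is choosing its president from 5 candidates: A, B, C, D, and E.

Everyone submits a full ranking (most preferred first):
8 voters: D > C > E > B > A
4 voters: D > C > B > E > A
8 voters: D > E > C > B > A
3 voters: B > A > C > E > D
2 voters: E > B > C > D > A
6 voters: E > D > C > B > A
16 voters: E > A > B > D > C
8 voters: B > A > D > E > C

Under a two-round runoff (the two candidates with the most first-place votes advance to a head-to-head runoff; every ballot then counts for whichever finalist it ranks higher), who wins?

D

Round 1 first-place votes: A 0, B 11, C 0, D 20, E 24. E and D advance.
Runoff: E is ranked above D on 27 ballots, D above E on 28.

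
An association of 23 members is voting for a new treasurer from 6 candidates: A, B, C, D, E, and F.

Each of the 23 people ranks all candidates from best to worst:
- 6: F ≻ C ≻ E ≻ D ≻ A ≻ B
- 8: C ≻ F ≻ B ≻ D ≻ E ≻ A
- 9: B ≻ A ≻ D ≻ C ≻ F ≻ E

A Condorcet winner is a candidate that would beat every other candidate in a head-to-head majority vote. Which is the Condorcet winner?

C

C vs A: 14–9
C vs B: 14–9
C vs D: 14–9
C vs E: 23–0
C vs F: 17–6
C beats every other candidate.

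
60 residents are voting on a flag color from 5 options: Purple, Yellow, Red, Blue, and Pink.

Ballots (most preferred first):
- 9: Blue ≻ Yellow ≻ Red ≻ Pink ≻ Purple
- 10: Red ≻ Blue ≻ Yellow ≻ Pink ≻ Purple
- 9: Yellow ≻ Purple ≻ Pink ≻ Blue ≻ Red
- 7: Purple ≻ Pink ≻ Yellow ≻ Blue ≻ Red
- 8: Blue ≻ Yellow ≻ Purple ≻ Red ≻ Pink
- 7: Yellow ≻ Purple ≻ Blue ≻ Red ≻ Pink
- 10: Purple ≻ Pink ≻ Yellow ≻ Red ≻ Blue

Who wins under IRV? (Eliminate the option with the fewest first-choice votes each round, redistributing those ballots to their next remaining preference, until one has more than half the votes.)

Purple

Round 1: Purple 17, Yellow 16, Red 10, Blue 17, Pink 0. Pink eliminated.
Round 2: Purple 17, Yellow 16, Red 10, Blue 17. Red eliminated.
Round 3: Purple 17, Yellow 16, Blue 27. Yellow eliminated.
Round 4: Purple 33, Blue 27. Purple has a majority (≥31).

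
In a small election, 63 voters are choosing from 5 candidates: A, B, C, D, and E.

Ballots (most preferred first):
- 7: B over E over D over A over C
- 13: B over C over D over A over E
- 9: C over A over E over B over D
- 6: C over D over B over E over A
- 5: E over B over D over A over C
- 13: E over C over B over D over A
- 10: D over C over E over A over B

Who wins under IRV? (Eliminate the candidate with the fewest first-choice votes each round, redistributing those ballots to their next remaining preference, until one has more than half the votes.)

C

Round 1: A 0, B 20, C 15, D 10, E 18. A eliminated.
Round 2: B 20, C 15, D 10, E 18. D eliminated.
Round 3: B 20, C 25, E 18. E eliminated.
Round 4: B 25, C 38. C has a majority (≥32).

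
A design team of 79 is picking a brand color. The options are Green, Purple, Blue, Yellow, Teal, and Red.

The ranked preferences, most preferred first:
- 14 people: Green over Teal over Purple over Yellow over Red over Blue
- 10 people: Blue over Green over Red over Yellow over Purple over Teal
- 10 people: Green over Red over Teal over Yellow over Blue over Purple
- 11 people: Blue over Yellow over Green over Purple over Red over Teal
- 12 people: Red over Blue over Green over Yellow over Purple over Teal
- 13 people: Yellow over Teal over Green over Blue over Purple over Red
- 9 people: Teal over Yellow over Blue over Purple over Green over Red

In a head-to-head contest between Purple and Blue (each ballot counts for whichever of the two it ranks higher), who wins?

Purple is ranked above Blue on 14 ballots; Blue above Purple on 65.

Blue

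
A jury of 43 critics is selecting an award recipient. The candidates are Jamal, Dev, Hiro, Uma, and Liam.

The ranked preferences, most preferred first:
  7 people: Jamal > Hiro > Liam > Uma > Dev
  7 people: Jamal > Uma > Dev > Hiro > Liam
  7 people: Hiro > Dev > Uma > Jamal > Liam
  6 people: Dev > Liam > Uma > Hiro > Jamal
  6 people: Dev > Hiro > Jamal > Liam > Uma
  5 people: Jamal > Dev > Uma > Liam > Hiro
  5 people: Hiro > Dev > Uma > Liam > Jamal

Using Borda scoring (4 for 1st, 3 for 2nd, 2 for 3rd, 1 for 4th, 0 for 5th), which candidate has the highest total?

Dev

Jamal: 7×4 + 7×4 + 7×1 + 6×0 + 6×2 + 5×4 + 5×0 = 95
Dev: 7×0 + 7×2 + 7×3 + 6×4 + 6×4 + 5×3 + 5×3 = 113
Hiro: 7×3 + 7×1 + 7×4 + 6×1 + 6×3 + 5×0 + 5×4 = 100
Uma: 7×1 + 7×3 + 7×2 + 6×2 + 6×0 + 5×2 + 5×2 = 74
Liam: 7×2 + 7×0 + 7×0 + 6×3 + 6×1 + 5×1 + 5×1 = 48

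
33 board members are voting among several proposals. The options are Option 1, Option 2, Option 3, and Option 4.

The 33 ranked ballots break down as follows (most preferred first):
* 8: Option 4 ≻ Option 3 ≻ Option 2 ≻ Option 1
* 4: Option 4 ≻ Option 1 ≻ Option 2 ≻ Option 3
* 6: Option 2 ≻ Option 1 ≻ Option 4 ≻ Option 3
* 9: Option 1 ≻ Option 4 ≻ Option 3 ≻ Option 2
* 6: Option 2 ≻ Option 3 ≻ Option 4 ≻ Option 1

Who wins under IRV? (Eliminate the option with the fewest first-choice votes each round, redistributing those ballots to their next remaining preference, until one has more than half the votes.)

Round 1: Option 1 9, Option 2 12, Option 3 0, Option 4 12. Option 3 eliminated.
Round 2: Option 1 9, Option 2 12, Option 4 12. Option 1 eliminated.
Round 3: Option 2 12, Option 4 21. Option 4 has a majority (≥17).

Option 4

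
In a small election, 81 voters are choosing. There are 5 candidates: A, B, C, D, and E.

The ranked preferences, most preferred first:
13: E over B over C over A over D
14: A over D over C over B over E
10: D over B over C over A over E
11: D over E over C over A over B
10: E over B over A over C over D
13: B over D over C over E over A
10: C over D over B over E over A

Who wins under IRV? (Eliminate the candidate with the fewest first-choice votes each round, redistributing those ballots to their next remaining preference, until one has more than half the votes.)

D

Round 1: A 14, B 13, C 10, D 21, E 23. C eliminated.
Round 2: A 14, B 13, D 31, E 23. B eliminated.
Round 3: A 14, D 44, E 23. D has a majority (≥41).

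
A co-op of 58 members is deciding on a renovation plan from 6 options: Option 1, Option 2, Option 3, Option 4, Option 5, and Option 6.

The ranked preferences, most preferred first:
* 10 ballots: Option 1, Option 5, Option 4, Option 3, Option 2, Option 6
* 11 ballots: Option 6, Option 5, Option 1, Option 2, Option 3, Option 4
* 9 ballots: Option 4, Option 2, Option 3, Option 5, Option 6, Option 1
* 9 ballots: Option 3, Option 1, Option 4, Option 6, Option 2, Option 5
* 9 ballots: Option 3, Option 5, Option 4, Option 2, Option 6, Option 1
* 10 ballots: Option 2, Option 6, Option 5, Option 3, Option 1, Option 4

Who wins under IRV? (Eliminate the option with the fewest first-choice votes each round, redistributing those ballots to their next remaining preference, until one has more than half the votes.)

Round 1: Option 1 10, Option 2 10, Option 3 18, Option 4 9, Option 5 0, Option 6 11. Option 5 eliminated.
Round 2: Option 1 10, Option 2 10, Option 3 18, Option 4 9, Option 6 11. Option 4 eliminated.
Round 3: Option 1 10, Option 2 19, Option 3 18, Option 6 11. Option 1 eliminated.
Round 4: Option 2 19, Option 3 28, Option 6 11. Option 6 eliminated.
Round 5: Option 2 30, Option 3 28. Option 2 has a majority (≥30).

Option 2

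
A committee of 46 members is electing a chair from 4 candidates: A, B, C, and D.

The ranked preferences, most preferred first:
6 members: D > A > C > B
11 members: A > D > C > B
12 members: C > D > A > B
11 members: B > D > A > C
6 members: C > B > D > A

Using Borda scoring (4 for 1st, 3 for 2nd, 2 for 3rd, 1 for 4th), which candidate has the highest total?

A: 6×3 + 11×4 + 12×2 + 11×2 + 6×1 = 114
B: 6×1 + 11×1 + 12×1 + 11×4 + 6×3 = 91
C: 6×2 + 11×2 + 12×4 + 11×1 + 6×4 = 117
D: 6×4 + 11×3 + 12×3 + 11×3 + 6×2 = 138

D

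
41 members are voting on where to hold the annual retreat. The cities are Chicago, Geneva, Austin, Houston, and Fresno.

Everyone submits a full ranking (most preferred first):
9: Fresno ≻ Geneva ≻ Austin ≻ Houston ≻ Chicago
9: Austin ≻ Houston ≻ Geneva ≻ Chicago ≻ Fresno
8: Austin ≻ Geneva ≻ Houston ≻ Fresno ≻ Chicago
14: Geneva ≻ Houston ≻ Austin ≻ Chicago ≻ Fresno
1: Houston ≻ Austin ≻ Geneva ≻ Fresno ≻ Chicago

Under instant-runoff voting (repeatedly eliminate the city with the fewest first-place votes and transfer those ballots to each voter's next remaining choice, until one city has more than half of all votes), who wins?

Geneva

Round 1: Chicago 0, Geneva 14, Austin 17, Houston 1, Fresno 9. Chicago eliminated.
Round 2: Geneva 14, Austin 17, Houston 1, Fresno 9. Houston eliminated.
Round 3: Geneva 14, Austin 18, Fresno 9. Fresno eliminated.
Round 4: Geneva 23, Austin 18. Geneva has a majority (≥21).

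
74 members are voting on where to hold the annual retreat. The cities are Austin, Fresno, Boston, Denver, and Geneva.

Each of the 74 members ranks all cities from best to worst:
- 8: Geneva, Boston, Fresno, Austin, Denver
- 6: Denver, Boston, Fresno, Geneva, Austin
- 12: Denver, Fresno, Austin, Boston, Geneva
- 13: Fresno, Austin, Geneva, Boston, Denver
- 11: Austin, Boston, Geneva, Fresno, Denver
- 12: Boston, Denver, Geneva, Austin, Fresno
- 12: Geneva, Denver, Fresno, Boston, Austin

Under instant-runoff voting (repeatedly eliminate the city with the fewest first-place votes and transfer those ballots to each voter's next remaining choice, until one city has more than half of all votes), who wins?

Round 1: Austin 11, Fresno 13, Boston 12, Denver 18, Geneva 20. Austin eliminated.
Round 2: Fresno 13, Boston 23, Denver 18, Geneva 20. Fresno eliminated.
Round 3: Boston 23, Denver 18, Geneva 33. Denver eliminated.
Round 4: Boston 41, Geneva 33. Boston has a majority (≥38).

Boston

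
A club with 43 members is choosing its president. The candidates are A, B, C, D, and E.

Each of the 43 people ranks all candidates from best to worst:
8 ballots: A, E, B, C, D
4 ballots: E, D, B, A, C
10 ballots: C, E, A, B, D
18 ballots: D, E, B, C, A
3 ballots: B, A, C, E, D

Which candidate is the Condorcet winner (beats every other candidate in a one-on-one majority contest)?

E vs A: 32–11
E vs B: 40–3
E vs C: 30–13
E vs D: 25–18
E beats every other candidate.

E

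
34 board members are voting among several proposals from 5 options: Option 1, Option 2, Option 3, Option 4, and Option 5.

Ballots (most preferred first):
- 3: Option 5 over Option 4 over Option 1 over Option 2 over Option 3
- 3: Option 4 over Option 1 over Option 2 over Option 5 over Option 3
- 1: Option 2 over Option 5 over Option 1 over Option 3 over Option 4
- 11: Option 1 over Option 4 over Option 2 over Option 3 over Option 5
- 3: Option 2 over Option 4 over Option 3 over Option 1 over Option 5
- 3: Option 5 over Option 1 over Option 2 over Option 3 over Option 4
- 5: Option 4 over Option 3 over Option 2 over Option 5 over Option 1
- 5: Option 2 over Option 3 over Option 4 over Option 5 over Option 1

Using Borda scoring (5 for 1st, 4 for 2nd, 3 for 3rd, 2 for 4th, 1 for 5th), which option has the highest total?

Option 1: 3×3 + 3×4 + 1×3 + 11×5 + 3×2 + 3×4 + 5×1 + 5×1 = 107
Option 2: 3×2 + 3×3 + 1×5 + 11×3 + 3×5 + 3×3 + 5×3 + 5×5 = 117
Option 3: 3×1 + 3×1 + 1×2 + 11×2 + 3×3 + 3×2 + 5×4 + 5×4 = 85
Option 4: 3×4 + 3×5 + 1×1 + 11×4 + 3×4 + 3×1 + 5×5 + 5×3 = 127
Option 5: 3×5 + 3×2 + 1×4 + 11×1 + 3×1 + 3×5 + 5×2 + 5×2 = 74

Option 4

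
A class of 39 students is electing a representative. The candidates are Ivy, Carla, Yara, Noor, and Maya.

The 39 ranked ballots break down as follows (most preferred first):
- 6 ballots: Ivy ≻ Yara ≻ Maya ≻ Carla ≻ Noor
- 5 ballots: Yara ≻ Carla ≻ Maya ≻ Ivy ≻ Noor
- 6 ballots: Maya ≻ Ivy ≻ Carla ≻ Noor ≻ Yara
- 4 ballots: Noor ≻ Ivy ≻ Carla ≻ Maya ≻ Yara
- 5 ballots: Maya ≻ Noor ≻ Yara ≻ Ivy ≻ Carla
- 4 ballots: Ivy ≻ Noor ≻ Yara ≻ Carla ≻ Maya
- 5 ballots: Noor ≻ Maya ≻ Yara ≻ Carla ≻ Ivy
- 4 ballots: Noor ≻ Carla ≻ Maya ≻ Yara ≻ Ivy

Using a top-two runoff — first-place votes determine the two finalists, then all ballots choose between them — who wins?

Round 1 first-place votes: Ivy 10, Carla 0, Yara 5, Noor 13, Maya 11. Noor and Maya advance.
Runoff: Noor is ranked above Maya on 17 ballots, Maya above Noor on 22.

Maya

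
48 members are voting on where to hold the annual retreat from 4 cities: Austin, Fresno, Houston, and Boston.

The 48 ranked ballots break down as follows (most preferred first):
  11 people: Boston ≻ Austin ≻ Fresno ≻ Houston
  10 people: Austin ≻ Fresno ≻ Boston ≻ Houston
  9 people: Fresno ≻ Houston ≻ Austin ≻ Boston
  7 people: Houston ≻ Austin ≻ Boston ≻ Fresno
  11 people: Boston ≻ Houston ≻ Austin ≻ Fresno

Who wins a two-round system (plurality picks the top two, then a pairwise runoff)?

Round 1 first-place votes: Austin 10, Fresno 9, Houston 7, Boston 22. Boston and Austin advance.
Runoff: Boston is ranked above Austin on 22 ballots, Austin above Boston on 26.

Austin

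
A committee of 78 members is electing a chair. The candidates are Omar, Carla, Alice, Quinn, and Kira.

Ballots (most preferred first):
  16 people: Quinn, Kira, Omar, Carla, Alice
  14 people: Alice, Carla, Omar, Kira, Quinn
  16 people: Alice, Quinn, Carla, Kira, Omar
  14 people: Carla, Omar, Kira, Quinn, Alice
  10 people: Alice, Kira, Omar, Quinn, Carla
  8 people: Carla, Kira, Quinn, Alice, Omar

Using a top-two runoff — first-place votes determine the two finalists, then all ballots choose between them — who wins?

Round 1 first-place votes: Omar 0, Carla 22, Alice 40, Quinn 16, Kira 0. Alice and Carla advance.
Runoff: Alice is ranked above Carla on 40 ballots, Carla above Alice on 38.

Alice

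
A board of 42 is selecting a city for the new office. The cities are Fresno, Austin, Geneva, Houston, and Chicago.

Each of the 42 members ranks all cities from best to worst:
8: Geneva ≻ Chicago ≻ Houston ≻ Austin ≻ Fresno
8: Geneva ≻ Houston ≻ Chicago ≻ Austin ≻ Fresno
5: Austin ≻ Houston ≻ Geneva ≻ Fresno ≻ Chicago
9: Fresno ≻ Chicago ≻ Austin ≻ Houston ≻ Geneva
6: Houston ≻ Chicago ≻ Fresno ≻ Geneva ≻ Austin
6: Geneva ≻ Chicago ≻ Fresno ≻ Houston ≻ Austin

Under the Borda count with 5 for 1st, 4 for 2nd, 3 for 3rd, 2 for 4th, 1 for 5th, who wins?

Geneva

Fresno: 8×1 + 8×1 + 5×2 + 9×5 + 6×3 + 6×3 = 107
Austin: 8×2 + 8×2 + 5×5 + 9×3 + 6×1 + 6×1 = 96
Geneva: 8×5 + 8×5 + 5×3 + 9×1 + 6×2 + 6×5 = 146
Houston: 8×3 + 8×4 + 5×4 + 9×2 + 6×5 + 6×2 = 136
Chicago: 8×4 + 8×3 + 5×1 + 9×4 + 6×4 + 6×4 = 145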